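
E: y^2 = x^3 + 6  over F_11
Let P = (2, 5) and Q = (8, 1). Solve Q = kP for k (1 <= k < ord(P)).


Enumerate multiples of P until we hit Q = (8, 1):
  1P = (2, 5)
  2P = (8, 1)
Match found at i = 2.

k = 2


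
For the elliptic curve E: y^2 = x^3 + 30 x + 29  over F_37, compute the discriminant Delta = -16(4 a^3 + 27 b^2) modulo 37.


4 a^3 + 27 b^2 = 4*30^3 + 27*29^2 = 108000 + 22707 = 130707
Delta = -16 * (130707) = -2091312
Delta mod 37 = 2

Delta = 2 (mod 37)


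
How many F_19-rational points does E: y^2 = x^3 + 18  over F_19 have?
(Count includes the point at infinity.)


For each x in F_19, count y with y^2 = x^3 + 0 x + 18 mod 19:
  x = 1: RHS = 0, y in [0]  -> 1 point(s)
  x = 2: RHS = 7, y in [8, 11]  -> 2 point(s)
  x = 3: RHS = 7, y in [8, 11]  -> 2 point(s)
  x = 4: RHS = 6, y in [5, 14]  -> 2 point(s)
  x = 6: RHS = 6, y in [5, 14]  -> 2 point(s)
  x = 7: RHS = 0, y in [0]  -> 1 point(s)
  x = 8: RHS = 17, y in [6, 13]  -> 2 point(s)
  x = 9: RHS = 6, y in [5, 14]  -> 2 point(s)
  x = 10: RHS = 11, y in [7, 12]  -> 2 point(s)
  x = 11: RHS = 0, y in [0]  -> 1 point(s)
  x = 12: RHS = 17, y in [6, 13]  -> 2 point(s)
  x = 13: RHS = 11, y in [7, 12]  -> 2 point(s)
  x = 14: RHS = 7, y in [8, 11]  -> 2 point(s)
  x = 15: RHS = 11, y in [7, 12]  -> 2 point(s)
  x = 18: RHS = 17, y in [6, 13]  -> 2 point(s)
Affine points: 27. Add the point at infinity: total = 28.

#E(F_19) = 28


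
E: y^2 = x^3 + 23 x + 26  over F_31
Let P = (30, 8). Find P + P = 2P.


Doubling: s = (3 x1^2 + a) / (2 y1)
s = (3*30^2 + 23) / (2*8) mod 31 = 21
x3 = s^2 - 2 x1 mod 31 = 21^2 - 2*30 = 9
y3 = s (x1 - x3) - y1 mod 31 = 21 * (30 - 9) - 8 = 30

2P = (9, 30)


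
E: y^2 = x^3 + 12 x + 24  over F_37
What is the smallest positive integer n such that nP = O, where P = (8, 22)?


Compute successive multiples of P until we hit O:
  1P = (8, 22)
  2P = (11, 28)
  3P = (22, 24)
  4P = (4, 5)
  5P = (13, 3)
  6P = (26, 2)
  7P = (12, 3)
  8P = (28, 36)
  ... (continuing to 19P)
  19P = O

ord(P) = 19


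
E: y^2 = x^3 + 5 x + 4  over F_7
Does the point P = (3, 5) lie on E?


Check whether y^2 = x^3 + 5 x + 4 (mod 7) for (x, y) = (3, 5).
LHS: y^2 = 5^2 mod 7 = 4
RHS: x^3 + 5 x + 4 = 3^3 + 5*3 + 4 mod 7 = 4
LHS = RHS

Yes, on the curve


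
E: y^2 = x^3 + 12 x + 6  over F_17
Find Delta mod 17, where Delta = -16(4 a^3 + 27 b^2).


4 a^3 + 27 b^2 = 4*12^3 + 27*6^2 = 6912 + 972 = 7884
Delta = -16 * (7884) = -126144
Delta mod 17 = 13

Delta = 13 (mod 17)


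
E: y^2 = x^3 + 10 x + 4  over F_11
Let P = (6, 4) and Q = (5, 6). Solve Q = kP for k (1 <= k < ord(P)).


Enumerate multiples of P until we hit Q = (5, 6):
  1P = (6, 4)
  2P = (0, 2)
  3P = (10, 2)
  4P = (9, 3)
  5P = (1, 9)
  6P = (5, 6)
Match found at i = 6.

k = 6


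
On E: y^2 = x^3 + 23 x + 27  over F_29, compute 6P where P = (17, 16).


k = 6 = 110_2 (binary, LSB first: 011)
Double-and-add from P = (17, 16):
  bit 0 = 0: acc unchanged = O
  bit 1 = 1: acc = O + (4, 3) = (4, 3)
  bit 2 = 1: acc = (4, 3) + (12, 28) = (6, 27)

6P = (6, 27)


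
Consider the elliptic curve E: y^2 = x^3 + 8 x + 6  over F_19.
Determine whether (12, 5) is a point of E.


Check whether y^2 = x^3 + 8 x + 6 (mod 19) for (x, y) = (12, 5).
LHS: y^2 = 5^2 mod 19 = 6
RHS: x^3 + 8 x + 6 = 12^3 + 8*12 + 6 mod 19 = 6
LHS = RHS

Yes, on the curve


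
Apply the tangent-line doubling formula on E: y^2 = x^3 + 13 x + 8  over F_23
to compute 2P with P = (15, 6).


Doubling: s = (3 x1^2 + a) / (2 y1)
s = (3*15^2 + 13) / (2*6) mod 23 = 19
x3 = s^2 - 2 x1 mod 23 = 19^2 - 2*15 = 9
y3 = s (x1 - x3) - y1 mod 23 = 19 * (15 - 9) - 6 = 16

2P = (9, 16)


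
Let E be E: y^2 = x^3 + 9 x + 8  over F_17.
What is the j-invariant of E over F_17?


Delta = -16(4 a^3 + 27 b^2) mod 17 = 3
-1728 * (4 a)^3 = -1728 * (4*9)^3 mod 17 = 14
j = 14 * 3^(-1) mod 17 = 16

j = 16 (mod 17)


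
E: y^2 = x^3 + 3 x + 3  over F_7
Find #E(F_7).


For each x in F_7, count y with y^2 = x^3 + 3 x + 3 mod 7:
  x = 1: RHS = 0, y in [0]  -> 1 point(s)
  x = 3: RHS = 4, y in [2, 5]  -> 2 point(s)
  x = 4: RHS = 2, y in [3, 4]  -> 2 point(s)
Affine points: 5. Add the point at infinity: total = 6.

#E(F_7) = 6


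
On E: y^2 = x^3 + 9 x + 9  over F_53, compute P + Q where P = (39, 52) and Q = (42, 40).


P != Q, so use the chord formula.
s = (y2 - y1) / (x2 - x1) = (41) / (3) mod 53 = 49
x3 = s^2 - x1 - x2 mod 53 = 49^2 - 39 - 42 = 41
y3 = s (x1 - x3) - y1 mod 53 = 49 * (39 - 41) - 52 = 9

P + Q = (41, 9)


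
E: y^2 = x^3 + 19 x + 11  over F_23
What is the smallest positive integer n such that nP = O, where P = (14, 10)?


Compute successive multiples of P until we hit O:
  1P = (14, 10)
  2P = (4, 6)
  3P = (7, 2)
  4P = (8, 10)
  5P = (1, 13)
  6P = (12, 9)
  7P = (3, 7)
  8P = (19, 20)
  ... (continuing to 23P)
  23P = O

ord(P) = 23


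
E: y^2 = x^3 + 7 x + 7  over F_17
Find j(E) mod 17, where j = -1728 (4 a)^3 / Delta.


Delta = -16(4 a^3 + 27 b^2) mod 17 = 9
-1728 * (4 a)^3 = -1728 * (4*7)^3 mod 17 = 13
j = 13 * 9^(-1) mod 17 = 9

j = 9 (mod 17)


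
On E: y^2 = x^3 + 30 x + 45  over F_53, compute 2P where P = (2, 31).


Doubling: s = (3 x1^2 + a) / (2 y1)
s = (3*2^2 + 30) / (2*31) mod 53 = 40
x3 = s^2 - 2 x1 mod 53 = 40^2 - 2*2 = 6
y3 = s (x1 - x3) - y1 mod 53 = 40 * (2 - 6) - 31 = 21

2P = (6, 21)


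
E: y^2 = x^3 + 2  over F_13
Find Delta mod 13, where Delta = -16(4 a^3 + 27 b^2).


4 a^3 + 27 b^2 = 4*0^3 + 27*2^2 = 0 + 108 = 108
Delta = -16 * (108) = -1728
Delta mod 13 = 1

Delta = 1 (mod 13)


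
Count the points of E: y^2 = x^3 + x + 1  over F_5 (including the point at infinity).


For each x in F_5, count y with y^2 = x^3 + 1 x + 1 mod 5:
  x = 0: RHS = 1, y in [1, 4]  -> 2 point(s)
  x = 2: RHS = 1, y in [1, 4]  -> 2 point(s)
  x = 3: RHS = 1, y in [1, 4]  -> 2 point(s)
  x = 4: RHS = 4, y in [2, 3]  -> 2 point(s)
Affine points: 8. Add the point at infinity: total = 9.

#E(F_5) = 9


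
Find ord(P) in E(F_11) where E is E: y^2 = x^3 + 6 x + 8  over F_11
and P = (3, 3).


Compute successive multiples of P until we hit O:
  1P = (3, 3)
  2P = (5, 8)
  3P = (1, 2)
  4P = (10, 10)
  5P = (10, 1)
  6P = (1, 9)
  7P = (5, 3)
  8P = (3, 8)
  ... (continuing to 9P)
  9P = O

ord(P) = 9


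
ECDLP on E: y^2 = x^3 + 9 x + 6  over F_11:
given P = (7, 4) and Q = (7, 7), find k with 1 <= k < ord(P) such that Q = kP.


Enumerate multiples of P until we hit Q = (7, 7):
  1P = (7, 4)
  2P = (6, 10)
  3P = (1, 4)
  4P = (3, 7)
  5P = (5, 0)
  6P = (3, 4)
  7P = (1, 7)
  8P = (6, 1)
  9P = (7, 7)
Match found at i = 9.

k = 9


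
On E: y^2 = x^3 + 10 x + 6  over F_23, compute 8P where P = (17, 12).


k = 8 = 1000_2 (binary, LSB first: 0001)
Double-and-add from P = (17, 12):
  bit 0 = 0: acc unchanged = O
  bit 1 = 0: acc unchanged = O
  bit 2 = 0: acc unchanged = O
  bit 3 = 1: acc = O + (21, 1) = (21, 1)

8P = (21, 1)


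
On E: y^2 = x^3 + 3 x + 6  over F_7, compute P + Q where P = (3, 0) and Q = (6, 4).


P != Q, so use the chord formula.
s = (y2 - y1) / (x2 - x1) = (4) / (3) mod 7 = 6
x3 = s^2 - x1 - x2 mod 7 = 6^2 - 3 - 6 = 6
y3 = s (x1 - x3) - y1 mod 7 = 6 * (3 - 6) - 0 = 3

P + Q = (6, 3)


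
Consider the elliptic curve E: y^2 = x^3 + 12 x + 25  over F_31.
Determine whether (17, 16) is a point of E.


Check whether y^2 = x^3 + 12 x + 25 (mod 31) for (x, y) = (17, 16).
LHS: y^2 = 16^2 mod 31 = 8
RHS: x^3 + 12 x + 25 = 17^3 + 12*17 + 25 mod 31 = 27
LHS != RHS

No, not on the curve


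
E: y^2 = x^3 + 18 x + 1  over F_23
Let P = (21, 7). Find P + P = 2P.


Doubling: s = (3 x1^2 + a) / (2 y1)
s = (3*21^2 + 18) / (2*7) mod 23 = 12
x3 = s^2 - 2 x1 mod 23 = 12^2 - 2*21 = 10
y3 = s (x1 - x3) - y1 mod 23 = 12 * (21 - 10) - 7 = 10

2P = (10, 10)


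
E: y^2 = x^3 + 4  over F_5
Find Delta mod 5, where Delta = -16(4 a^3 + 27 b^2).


4 a^3 + 27 b^2 = 4*0^3 + 27*4^2 = 0 + 432 = 432
Delta = -16 * (432) = -6912
Delta mod 5 = 3

Delta = 3 (mod 5)


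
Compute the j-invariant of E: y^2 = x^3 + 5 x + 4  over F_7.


Delta = -16(4 a^3 + 27 b^2) mod 7 = 5
-1728 * (4 a)^3 = -1728 * (4*5)^3 mod 7 = 6
j = 6 * 5^(-1) mod 7 = 4

j = 4 (mod 7)


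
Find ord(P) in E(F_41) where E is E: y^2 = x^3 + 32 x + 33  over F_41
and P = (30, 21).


Compute successive multiples of P until we hit O:
  1P = (30, 21)
  2P = (1, 36)
  3P = (9, 36)
  4P = (0, 22)
  5P = (31, 5)
  6P = (31, 36)
  7P = (0, 19)
  8P = (9, 5)
  ... (continuing to 11P)
  11P = O

ord(P) = 11


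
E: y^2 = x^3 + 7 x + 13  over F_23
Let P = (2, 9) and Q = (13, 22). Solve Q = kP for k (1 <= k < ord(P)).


Enumerate multiples of P until we hit Q = (13, 22):
  1P = (2, 9)
  2P = (4, 17)
  3P = (10, 5)
  4P = (17, 10)
  5P = (13, 1)
  6P = (11, 8)
  7P = (12, 10)
  8P = (12, 13)
  9P = (11, 15)
  10P = (13, 22)
Match found at i = 10.

k = 10


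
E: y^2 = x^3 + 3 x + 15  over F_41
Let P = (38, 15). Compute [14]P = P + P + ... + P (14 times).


k = 14 = 1110_2 (binary, LSB first: 0111)
Double-and-add from P = (38, 15):
  bit 0 = 0: acc unchanged = O
  bit 1 = 1: acc = O + (7, 16) = (7, 16)
  bit 2 = 1: acc = (7, 16) + (36, 30) = (21, 14)
  bit 3 = 1: acc = (21, 14) + (8, 31) = (37, 29)

14P = (37, 29)


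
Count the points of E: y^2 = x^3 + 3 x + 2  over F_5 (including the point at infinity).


For each x in F_5, count y with y^2 = x^3 + 3 x + 2 mod 5:
  x = 1: RHS = 1, y in [1, 4]  -> 2 point(s)
  x = 2: RHS = 1, y in [1, 4]  -> 2 point(s)
Affine points: 4. Add the point at infinity: total = 5.

#E(F_5) = 5


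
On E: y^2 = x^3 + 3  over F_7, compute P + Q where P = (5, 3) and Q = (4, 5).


P != Q, so use the chord formula.
s = (y2 - y1) / (x2 - x1) = (2) / (6) mod 7 = 5
x3 = s^2 - x1 - x2 mod 7 = 5^2 - 5 - 4 = 2
y3 = s (x1 - x3) - y1 mod 7 = 5 * (5 - 2) - 3 = 5

P + Q = (2, 5)


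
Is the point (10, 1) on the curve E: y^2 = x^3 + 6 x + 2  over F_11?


Check whether y^2 = x^3 + 6 x + 2 (mod 11) for (x, y) = (10, 1).
LHS: y^2 = 1^2 mod 11 = 1
RHS: x^3 + 6 x + 2 = 10^3 + 6*10 + 2 mod 11 = 6
LHS != RHS

No, not on the curve


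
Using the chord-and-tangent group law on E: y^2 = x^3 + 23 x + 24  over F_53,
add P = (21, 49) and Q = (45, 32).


P != Q, so use the chord formula.
s = (y2 - y1) / (x2 - x1) = (36) / (24) mod 53 = 28
x3 = s^2 - x1 - x2 mod 53 = 28^2 - 21 - 45 = 29
y3 = s (x1 - x3) - y1 mod 53 = 28 * (21 - 29) - 49 = 45

P + Q = (29, 45)


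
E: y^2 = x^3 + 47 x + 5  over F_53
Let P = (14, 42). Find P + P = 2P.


Doubling: s = (3 x1^2 + a) / (2 y1)
s = (3*14^2 + 47) / (2*42) mod 53 = 41
x3 = s^2 - 2 x1 mod 53 = 41^2 - 2*14 = 10
y3 = s (x1 - x3) - y1 mod 53 = 41 * (14 - 10) - 42 = 16

2P = (10, 16)


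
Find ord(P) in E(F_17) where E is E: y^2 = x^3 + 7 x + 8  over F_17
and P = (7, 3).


Compute successive multiples of P until we hit O:
  1P = (7, 3)
  2P = (12, 16)
  3P = (0, 5)
  4P = (8, 7)
  5P = (1, 4)
  6P = (1, 13)
  7P = (8, 10)
  8P = (0, 12)
  ... (continuing to 11P)
  11P = O

ord(P) = 11


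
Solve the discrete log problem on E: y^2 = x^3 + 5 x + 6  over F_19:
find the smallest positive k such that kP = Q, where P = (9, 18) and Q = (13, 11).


Enumerate multiples of P until we hit Q = (13, 11):
  1P = (9, 18)
  2P = (6, 9)
  3P = (13, 8)
  4P = (8, 8)
  5P = (7, 2)
  6P = (10, 12)
  7P = (17, 11)
  8P = (0, 5)
  9P = (2, 9)
  10P = (5, 17)
  11P = (11, 10)
  12P = (15, 6)
  13P = (18, 0)
  14P = (15, 13)
  15P = (11, 9)
  16P = (5, 2)
  17P = (2, 10)
  18P = (0, 14)
  19P = (17, 8)
  20P = (10, 7)
  21P = (7, 17)
  22P = (8, 11)
  23P = (13, 11)
Match found at i = 23.

k = 23


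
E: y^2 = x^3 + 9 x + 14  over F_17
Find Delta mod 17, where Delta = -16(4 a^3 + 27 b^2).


4 a^3 + 27 b^2 = 4*9^3 + 27*14^2 = 2916 + 5292 = 8208
Delta = -16 * (8208) = -131328
Delta mod 17 = 14

Delta = 14 (mod 17)


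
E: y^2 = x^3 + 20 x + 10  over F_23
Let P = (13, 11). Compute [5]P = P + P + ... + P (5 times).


k = 5 = 101_2 (binary, LSB first: 101)
Double-and-add from P = (13, 11):
  bit 0 = 1: acc = O + (13, 11) = (13, 11)
  bit 1 = 0: acc unchanged = (13, 11)
  bit 2 = 1: acc = (13, 11) + (21, 10) = (21, 13)

5P = (21, 13)


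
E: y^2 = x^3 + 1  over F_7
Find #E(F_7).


For each x in F_7, count y with y^2 = x^3 + 0 x + 1 mod 7:
  x = 0: RHS = 1, y in [1, 6]  -> 2 point(s)
  x = 1: RHS = 2, y in [3, 4]  -> 2 point(s)
  x = 2: RHS = 2, y in [3, 4]  -> 2 point(s)
  x = 3: RHS = 0, y in [0]  -> 1 point(s)
  x = 4: RHS = 2, y in [3, 4]  -> 2 point(s)
  x = 5: RHS = 0, y in [0]  -> 1 point(s)
  x = 6: RHS = 0, y in [0]  -> 1 point(s)
Affine points: 11. Add the point at infinity: total = 12.

#E(F_7) = 12


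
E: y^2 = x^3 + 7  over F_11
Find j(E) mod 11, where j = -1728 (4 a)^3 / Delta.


Delta = -16(4 a^3 + 27 b^2) mod 11 = 7
-1728 * (4 a)^3 = -1728 * (4*0)^3 mod 11 = 0
j = 0 * 7^(-1) mod 11 = 0

j = 0 (mod 11)


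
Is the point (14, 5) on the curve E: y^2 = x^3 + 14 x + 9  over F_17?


Check whether y^2 = x^3 + 14 x + 9 (mod 17) for (x, y) = (14, 5).
LHS: y^2 = 5^2 mod 17 = 8
RHS: x^3 + 14 x + 9 = 14^3 + 14*14 + 9 mod 17 = 8
LHS = RHS

Yes, on the curve


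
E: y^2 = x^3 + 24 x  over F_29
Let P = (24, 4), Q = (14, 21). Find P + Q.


P != Q, so use the chord formula.
s = (y2 - y1) / (x2 - x1) = (17) / (19) mod 29 = 7
x3 = s^2 - x1 - x2 mod 29 = 7^2 - 24 - 14 = 11
y3 = s (x1 - x3) - y1 mod 29 = 7 * (24 - 11) - 4 = 0

P + Q = (11, 0)


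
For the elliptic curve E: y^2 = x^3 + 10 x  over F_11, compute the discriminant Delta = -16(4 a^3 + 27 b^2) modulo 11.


4 a^3 + 27 b^2 = 4*10^3 + 27*0^2 = 4000 + 0 = 4000
Delta = -16 * (4000) = -64000
Delta mod 11 = 9

Delta = 9 (mod 11)


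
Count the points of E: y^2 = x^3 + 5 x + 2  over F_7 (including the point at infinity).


For each x in F_7, count y with y^2 = x^3 + 5 x + 2 mod 7:
  x = 0: RHS = 2, y in [3, 4]  -> 2 point(s)
  x = 1: RHS = 1, y in [1, 6]  -> 2 point(s)
  x = 3: RHS = 2, y in [3, 4]  -> 2 point(s)
  x = 4: RHS = 2, y in [3, 4]  -> 2 point(s)
Affine points: 8. Add the point at infinity: total = 9.

#E(F_7) = 9


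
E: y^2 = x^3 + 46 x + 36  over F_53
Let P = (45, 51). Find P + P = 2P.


Doubling: s = (3 x1^2 + a) / (2 y1)
s = (3*45^2 + 46) / (2*51) mod 53 = 20
x3 = s^2 - 2 x1 mod 53 = 20^2 - 2*45 = 45
y3 = s (x1 - x3) - y1 mod 53 = 20 * (45 - 45) - 51 = 2

2P = (45, 2)


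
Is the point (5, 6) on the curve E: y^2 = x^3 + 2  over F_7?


Check whether y^2 = x^3 + 0 x + 2 (mod 7) for (x, y) = (5, 6).
LHS: y^2 = 6^2 mod 7 = 1
RHS: x^3 + 0 x + 2 = 5^3 + 0*5 + 2 mod 7 = 1
LHS = RHS

Yes, on the curve


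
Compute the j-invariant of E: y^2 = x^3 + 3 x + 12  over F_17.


Delta = -16(4 a^3 + 27 b^2) mod 17 = 1
-1728 * (4 a)^3 = -1728 * (4*3)^3 mod 17 = 15
j = 15 * 1^(-1) mod 17 = 15

j = 15 (mod 17)


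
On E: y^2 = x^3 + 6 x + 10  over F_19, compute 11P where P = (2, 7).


k = 11 = 1011_2 (binary, LSB first: 1101)
Double-and-add from P = (2, 7):
  bit 0 = 1: acc = O + (2, 7) = (2, 7)
  bit 1 = 1: acc = (2, 7) + (12, 10) = (3, 6)
  bit 2 = 0: acc unchanged = (3, 6)
  bit 3 = 1: acc = (3, 6) + (14, 8) = (8, 0)

11P = (8, 0)


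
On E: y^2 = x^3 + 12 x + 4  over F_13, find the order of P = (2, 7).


Compute successive multiples of P until we hit O:
  1P = (2, 7)
  2P = (0, 2)
  3P = (1, 2)
  4P = (9, 10)
  5P = (12, 11)
  6P = (8, 1)
  7P = (4, 8)
  8P = (4, 5)
  ... (continuing to 15P)
  15P = O

ord(P) = 15


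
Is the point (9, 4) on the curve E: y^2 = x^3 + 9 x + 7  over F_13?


Check whether y^2 = x^3 + 9 x + 7 (mod 13) for (x, y) = (9, 4).
LHS: y^2 = 4^2 mod 13 = 3
RHS: x^3 + 9 x + 7 = 9^3 + 9*9 + 7 mod 13 = 11
LHS != RHS

No, not on the curve


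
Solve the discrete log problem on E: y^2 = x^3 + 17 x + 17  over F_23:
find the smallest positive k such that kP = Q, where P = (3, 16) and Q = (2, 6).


Enumerate multiples of P until we hit Q = (2, 6):
  1P = (3, 16)
  2P = (2, 17)
  3P = (19, 0)
  4P = (2, 6)
Match found at i = 4.

k = 4


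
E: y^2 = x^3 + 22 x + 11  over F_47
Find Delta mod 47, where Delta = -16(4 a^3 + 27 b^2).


4 a^3 + 27 b^2 = 4*22^3 + 27*11^2 = 42592 + 3267 = 45859
Delta = -16 * (45859) = -733744
Delta mod 47 = 20

Delta = 20 (mod 47)


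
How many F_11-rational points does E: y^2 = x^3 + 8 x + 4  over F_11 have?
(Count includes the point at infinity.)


For each x in F_11, count y with y^2 = x^3 + 8 x + 4 mod 11:
  x = 0: RHS = 4, y in [2, 9]  -> 2 point(s)
  x = 3: RHS = 0, y in [0]  -> 1 point(s)
  x = 4: RHS = 1, y in [1, 10]  -> 2 point(s)
  x = 5: RHS = 4, y in [2, 9]  -> 2 point(s)
  x = 6: RHS = 4, y in [2, 9]  -> 2 point(s)
Affine points: 9. Add the point at infinity: total = 10.

#E(F_11) = 10


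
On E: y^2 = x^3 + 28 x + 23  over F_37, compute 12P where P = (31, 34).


k = 12 = 1100_2 (binary, LSB first: 0011)
Double-and-add from P = (31, 34):
  bit 0 = 0: acc unchanged = O
  bit 1 = 0: acc unchanged = O
  bit 2 = 1: acc = O + (17, 11) = (17, 11)
  bit 3 = 1: acc = (17, 11) + (7, 9) = (16, 4)

12P = (16, 4)


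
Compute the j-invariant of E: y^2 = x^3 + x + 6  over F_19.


Delta = -16(4 a^3 + 27 b^2) mod 19 = 2
-1728 * (4 a)^3 = -1728 * (4*1)^3 mod 19 = 7
j = 7 * 2^(-1) mod 19 = 13

j = 13 (mod 19)


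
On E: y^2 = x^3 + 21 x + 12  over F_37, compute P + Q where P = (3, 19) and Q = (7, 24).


P != Q, so use the chord formula.
s = (y2 - y1) / (x2 - x1) = (5) / (4) mod 37 = 29
x3 = s^2 - x1 - x2 mod 37 = 29^2 - 3 - 7 = 17
y3 = s (x1 - x3) - y1 mod 37 = 29 * (3 - 17) - 19 = 19

P + Q = (17, 19)


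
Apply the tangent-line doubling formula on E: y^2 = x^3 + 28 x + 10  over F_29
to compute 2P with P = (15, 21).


Doubling: s = (3 x1^2 + a) / (2 y1)
s = (3*15^2 + 28) / (2*21) mod 29 = 5
x3 = s^2 - 2 x1 mod 29 = 5^2 - 2*15 = 24
y3 = s (x1 - x3) - y1 mod 29 = 5 * (15 - 24) - 21 = 21

2P = (24, 21)


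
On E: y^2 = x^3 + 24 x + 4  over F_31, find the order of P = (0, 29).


Compute successive multiples of P until we hit O:
  1P = (0, 29)
  2P = (5, 1)
  3P = (9, 9)
  4P = (30, 17)
  5P = (21, 29)
  6P = (10, 2)
  7P = (10, 29)
  8P = (21, 2)
  ... (continuing to 13P)
  13P = O

ord(P) = 13


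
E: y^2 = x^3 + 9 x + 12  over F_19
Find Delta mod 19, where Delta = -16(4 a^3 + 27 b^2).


4 a^3 + 27 b^2 = 4*9^3 + 27*12^2 = 2916 + 3888 = 6804
Delta = -16 * (6804) = -108864
Delta mod 19 = 6

Delta = 6 (mod 19)


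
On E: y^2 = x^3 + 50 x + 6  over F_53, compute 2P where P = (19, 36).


Doubling: s = (3 x1^2 + a) / (2 y1)
s = (3*19^2 + 50) / (2*36) mod 53 = 15
x3 = s^2 - 2 x1 mod 53 = 15^2 - 2*19 = 28
y3 = s (x1 - x3) - y1 mod 53 = 15 * (19 - 28) - 36 = 41

2P = (28, 41)


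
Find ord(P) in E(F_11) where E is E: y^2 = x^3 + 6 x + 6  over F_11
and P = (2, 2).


Compute successive multiples of P until we hit O:
  1P = (2, 2)
  2P = (8, 4)
  3P = (6, 4)
  4P = (6, 7)
  5P = (8, 7)
  6P = (2, 9)
  7P = O

ord(P) = 7


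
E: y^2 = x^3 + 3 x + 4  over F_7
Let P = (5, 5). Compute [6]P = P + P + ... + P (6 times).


k = 6 = 110_2 (binary, LSB first: 011)
Double-and-add from P = (5, 5):
  bit 0 = 0: acc unchanged = O
  bit 1 = 1: acc = O + (1, 1) = (1, 1)
  bit 2 = 1: acc = (1, 1) + (0, 2) = (0, 5)

6P = (0, 5)


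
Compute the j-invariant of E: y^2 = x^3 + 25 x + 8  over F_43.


Delta = -16(4 a^3 + 27 b^2) mod 43 = 9
-1728 * (4 a)^3 = -1728 * (4*25)^3 mod 43 = 21
j = 21 * 9^(-1) mod 43 = 31

j = 31 (mod 43)


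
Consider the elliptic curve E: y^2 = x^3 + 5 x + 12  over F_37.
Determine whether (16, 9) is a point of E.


Check whether y^2 = x^3 + 5 x + 12 (mod 37) for (x, y) = (16, 9).
LHS: y^2 = 9^2 mod 37 = 7
RHS: x^3 + 5 x + 12 = 16^3 + 5*16 + 12 mod 37 = 7
LHS = RHS

Yes, on the curve


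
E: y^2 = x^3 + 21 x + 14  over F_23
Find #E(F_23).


For each x in F_23, count y with y^2 = x^3 + 21 x + 14 mod 23:
  x = 1: RHS = 13, y in [6, 17]  -> 2 point(s)
  x = 2: RHS = 18, y in [8, 15]  -> 2 point(s)
  x = 3: RHS = 12, y in [9, 14]  -> 2 point(s)
  x = 4: RHS = 1, y in [1, 22]  -> 2 point(s)
  x = 8: RHS = 4, y in [2, 21]  -> 2 point(s)
  x = 9: RHS = 12, y in [9, 14]  -> 2 point(s)
  x = 11: RHS = 12, y in [9, 14]  -> 2 point(s)
  x = 12: RHS = 16, y in [4, 19]  -> 2 point(s)
  x = 13: RHS = 0, y in [0]  -> 1 point(s)
  x = 14: RHS = 16, y in [4, 19]  -> 2 point(s)
  x = 15: RHS = 1, y in [1, 22]  -> 2 point(s)
  x = 19: RHS = 4, y in [2, 21]  -> 2 point(s)
  x = 20: RHS = 16, y in [4, 19]  -> 2 point(s)
Affine points: 25. Add the point at infinity: total = 26.

#E(F_23) = 26


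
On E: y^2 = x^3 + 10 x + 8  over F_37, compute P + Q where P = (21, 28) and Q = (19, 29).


P != Q, so use the chord formula.
s = (y2 - y1) / (x2 - x1) = (1) / (35) mod 37 = 18
x3 = s^2 - x1 - x2 mod 37 = 18^2 - 21 - 19 = 25
y3 = s (x1 - x3) - y1 mod 37 = 18 * (21 - 25) - 28 = 11

P + Q = (25, 11)


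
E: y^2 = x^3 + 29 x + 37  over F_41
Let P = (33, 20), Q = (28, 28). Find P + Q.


P != Q, so use the chord formula.
s = (y2 - y1) / (x2 - x1) = (8) / (36) mod 41 = 23
x3 = s^2 - x1 - x2 mod 41 = 23^2 - 33 - 28 = 17
y3 = s (x1 - x3) - y1 mod 41 = 23 * (33 - 17) - 20 = 20

P + Q = (17, 20)


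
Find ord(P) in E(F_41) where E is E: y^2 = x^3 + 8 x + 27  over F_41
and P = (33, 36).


Compute successive multiples of P until we hit O:
  1P = (33, 36)
  2P = (6, 39)
  3P = (1, 6)
  4P = (9, 7)
  5P = (30, 24)
  6P = (35, 38)
  7P = (15, 23)
  8P = (2, 16)
  ... (continuing to 18P)
  18P = O

ord(P) = 18


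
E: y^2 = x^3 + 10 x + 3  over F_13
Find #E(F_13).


For each x in F_13, count y with y^2 = x^3 + 10 x + 3 mod 13:
  x = 0: RHS = 3, y in [4, 9]  -> 2 point(s)
  x = 1: RHS = 1, y in [1, 12]  -> 2 point(s)
  x = 4: RHS = 3, y in [4, 9]  -> 2 point(s)
  x = 5: RHS = 9, y in [3, 10]  -> 2 point(s)
  x = 7: RHS = 0, y in [0]  -> 1 point(s)
  x = 8: RHS = 10, y in [6, 7]  -> 2 point(s)
  x = 9: RHS = 3, y in [4, 9]  -> 2 point(s)
  x = 11: RHS = 1, y in [1, 12]  -> 2 point(s)
Affine points: 15. Add the point at infinity: total = 16.

#E(F_13) = 16


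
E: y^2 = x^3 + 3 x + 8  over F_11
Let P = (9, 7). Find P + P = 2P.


Doubling: s = (3 x1^2 + a) / (2 y1)
s = (3*9^2 + 3) / (2*7) mod 11 = 5
x3 = s^2 - 2 x1 mod 11 = 5^2 - 2*9 = 7
y3 = s (x1 - x3) - y1 mod 11 = 5 * (9 - 7) - 7 = 3

2P = (7, 3)


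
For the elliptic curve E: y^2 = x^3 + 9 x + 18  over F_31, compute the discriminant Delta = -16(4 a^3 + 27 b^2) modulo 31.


4 a^3 + 27 b^2 = 4*9^3 + 27*18^2 = 2916 + 8748 = 11664
Delta = -16 * (11664) = -186624
Delta mod 31 = 27

Delta = 27 (mod 31)


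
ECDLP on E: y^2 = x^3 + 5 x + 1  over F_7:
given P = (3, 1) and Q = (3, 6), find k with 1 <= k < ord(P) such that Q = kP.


Enumerate multiples of P until we hit Q = (3, 6):
  1P = (3, 1)
  2P = (5, 2)
  3P = (1, 0)
  4P = (5, 5)
  5P = (3, 6)
Match found at i = 5.

k = 5


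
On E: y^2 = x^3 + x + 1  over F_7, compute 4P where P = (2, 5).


k = 4 = 100_2 (binary, LSB first: 001)
Double-and-add from P = (2, 5):
  bit 0 = 0: acc unchanged = O
  bit 1 = 0: acc unchanged = O
  bit 2 = 1: acc = O + (2, 2) = (2, 2)

4P = (2, 2)


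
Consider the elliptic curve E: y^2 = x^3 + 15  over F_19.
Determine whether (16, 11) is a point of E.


Check whether y^2 = x^3 + 0 x + 15 (mod 19) for (x, y) = (16, 11).
LHS: y^2 = 11^2 mod 19 = 7
RHS: x^3 + 0 x + 15 = 16^3 + 0*16 + 15 mod 19 = 7
LHS = RHS

Yes, on the curve


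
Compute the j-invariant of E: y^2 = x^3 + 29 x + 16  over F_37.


Delta = -16(4 a^3 + 27 b^2) mod 37 = 24
-1728 * (4 a)^3 = -1728 * (4*29)^3 mod 37 = 6
j = 6 * 24^(-1) mod 37 = 28

j = 28 (mod 37)


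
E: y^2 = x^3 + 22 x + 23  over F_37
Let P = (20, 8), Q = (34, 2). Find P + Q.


P != Q, so use the chord formula.
s = (y2 - y1) / (x2 - x1) = (31) / (14) mod 37 = 26
x3 = s^2 - x1 - x2 mod 37 = 26^2 - 20 - 34 = 30
y3 = s (x1 - x3) - y1 mod 37 = 26 * (20 - 30) - 8 = 28

P + Q = (30, 28)


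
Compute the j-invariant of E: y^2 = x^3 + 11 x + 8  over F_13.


Delta = -16(4 a^3 + 27 b^2) mod 13 = 8
-1728 * (4 a)^3 = -1728 * (4*11)^3 mod 13 = 8
j = 8 * 8^(-1) mod 13 = 1

j = 1 (mod 13)


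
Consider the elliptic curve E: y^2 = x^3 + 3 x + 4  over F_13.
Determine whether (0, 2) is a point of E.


Check whether y^2 = x^3 + 3 x + 4 (mod 13) for (x, y) = (0, 2).
LHS: y^2 = 2^2 mod 13 = 4
RHS: x^3 + 3 x + 4 = 0^3 + 3*0 + 4 mod 13 = 4
LHS = RHS

Yes, on the curve


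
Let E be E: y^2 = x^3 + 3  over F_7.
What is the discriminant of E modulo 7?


4 a^3 + 27 b^2 = 4*0^3 + 27*3^2 = 0 + 243 = 243
Delta = -16 * (243) = -3888
Delta mod 7 = 4

Delta = 4 (mod 7)


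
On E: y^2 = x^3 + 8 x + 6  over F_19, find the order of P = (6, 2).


Compute successive multiples of P until we hit O:
  1P = (6, 2)
  2P = (12, 14)
  3P = (5, 0)
  4P = (12, 5)
  5P = (6, 17)
  6P = O

ord(P) = 6


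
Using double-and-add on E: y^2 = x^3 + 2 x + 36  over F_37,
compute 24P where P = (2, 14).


k = 24 = 11000_2 (binary, LSB first: 00011)
Double-and-add from P = (2, 14):
  bit 0 = 0: acc unchanged = O
  bit 1 = 0: acc unchanged = O
  bit 2 = 0: acc unchanged = O
  bit 3 = 1: acc = O + (18, 13) = (18, 13)
  bit 4 = 1: acc = (18, 13) + (8, 3) = (12, 30)

24P = (12, 30)


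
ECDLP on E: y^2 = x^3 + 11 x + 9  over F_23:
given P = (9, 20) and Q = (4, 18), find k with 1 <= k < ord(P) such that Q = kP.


Enumerate multiples of P until we hit Q = (4, 18):
  1P = (9, 20)
  2P = (21, 5)
  3P = (19, 4)
  4P = (4, 18)
Match found at i = 4.

k = 4


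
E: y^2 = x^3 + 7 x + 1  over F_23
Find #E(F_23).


For each x in F_23, count y with y^2 = x^3 + 7 x + 1 mod 23:
  x = 0: RHS = 1, y in [1, 22]  -> 2 point(s)
  x = 1: RHS = 9, y in [3, 20]  -> 2 point(s)
  x = 2: RHS = 0, y in [0]  -> 1 point(s)
  x = 3: RHS = 3, y in [7, 16]  -> 2 point(s)
  x = 4: RHS = 1, y in [1, 22]  -> 2 point(s)
  x = 5: RHS = 0, y in [0]  -> 1 point(s)
  x = 6: RHS = 6, y in [11, 12]  -> 2 point(s)
  x = 7: RHS = 2, y in [5, 18]  -> 2 point(s)
  x = 10: RHS = 13, y in [6, 17]  -> 2 point(s)
  x = 11: RHS = 6, y in [11, 12]  -> 2 point(s)
  x = 13: RHS = 12, y in [9, 14]  -> 2 point(s)
  x = 15: RHS = 8, y in [10, 13]  -> 2 point(s)
  x = 16: RHS = 0, y in [0]  -> 1 point(s)
  x = 18: RHS = 2, y in [5, 18]  -> 2 point(s)
  x = 19: RHS = 1, y in [1, 22]  -> 2 point(s)
  x = 21: RHS = 2, y in [5, 18]  -> 2 point(s)
  x = 22: RHS = 16, y in [4, 19]  -> 2 point(s)
Affine points: 31. Add the point at infinity: total = 32.

#E(F_23) = 32


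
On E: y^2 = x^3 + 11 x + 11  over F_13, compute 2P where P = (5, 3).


Doubling: s = (3 x1^2 + a) / (2 y1)
s = (3*5^2 + 11) / (2*3) mod 13 = 10
x3 = s^2 - 2 x1 mod 13 = 10^2 - 2*5 = 12
y3 = s (x1 - x3) - y1 mod 13 = 10 * (5 - 12) - 3 = 5

2P = (12, 5)


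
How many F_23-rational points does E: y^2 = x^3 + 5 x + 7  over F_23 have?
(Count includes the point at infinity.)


For each x in F_23, count y with y^2 = x^3 + 5 x + 7 mod 23:
  x = 1: RHS = 13, y in [6, 17]  -> 2 point(s)
  x = 2: RHS = 2, y in [5, 18]  -> 2 point(s)
  x = 3: RHS = 3, y in [7, 16]  -> 2 point(s)
  x = 6: RHS = 0, y in [0]  -> 1 point(s)
  x = 11: RHS = 13, y in [6, 17]  -> 2 point(s)
  x = 12: RHS = 1, y in [1, 22]  -> 2 point(s)
  x = 18: RHS = 18, y in [8, 15]  -> 2 point(s)
  x = 21: RHS = 12, y in [9, 14]  -> 2 point(s)
  x = 22: RHS = 1, y in [1, 22]  -> 2 point(s)
Affine points: 17. Add the point at infinity: total = 18.

#E(F_23) = 18


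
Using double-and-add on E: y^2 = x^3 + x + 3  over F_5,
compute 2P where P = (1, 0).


k = 2 = 10_2 (binary, LSB first: 01)
Double-and-add from P = (1, 0):
  bit 0 = 0: acc unchanged = O
  bit 1 = 1: acc = O + O = O

2P = O


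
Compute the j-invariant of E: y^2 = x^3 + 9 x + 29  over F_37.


Delta = -16(4 a^3 + 27 b^2) mod 37 = 29
-1728 * (4 a)^3 = -1728 * (4*9)^3 mod 37 = 26
j = 26 * 29^(-1) mod 37 = 6

j = 6 (mod 37)


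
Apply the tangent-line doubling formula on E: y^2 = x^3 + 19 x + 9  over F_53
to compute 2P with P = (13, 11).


Doubling: s = (3 x1^2 + a) / (2 y1)
s = (3*13^2 + 19) / (2*11) mod 53 = 48
x3 = s^2 - 2 x1 mod 53 = 48^2 - 2*13 = 52
y3 = s (x1 - x3) - y1 mod 53 = 48 * (13 - 52) - 11 = 25

2P = (52, 25)


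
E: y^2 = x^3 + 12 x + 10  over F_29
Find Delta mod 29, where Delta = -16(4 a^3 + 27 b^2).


4 a^3 + 27 b^2 = 4*12^3 + 27*10^2 = 6912 + 2700 = 9612
Delta = -16 * (9612) = -153792
Delta mod 29 = 24

Delta = 24 (mod 29)


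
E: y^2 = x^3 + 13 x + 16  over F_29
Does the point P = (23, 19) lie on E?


Check whether y^2 = x^3 + 13 x + 16 (mod 29) for (x, y) = (23, 19).
LHS: y^2 = 19^2 mod 29 = 13
RHS: x^3 + 13 x + 16 = 23^3 + 13*23 + 16 mod 29 = 12
LHS != RHS

No, not on the curve


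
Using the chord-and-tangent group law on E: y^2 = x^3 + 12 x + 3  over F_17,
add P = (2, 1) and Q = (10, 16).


P != Q, so use the chord formula.
s = (y2 - y1) / (x2 - x1) = (15) / (8) mod 17 = 4
x3 = s^2 - x1 - x2 mod 17 = 4^2 - 2 - 10 = 4
y3 = s (x1 - x3) - y1 mod 17 = 4 * (2 - 4) - 1 = 8

P + Q = (4, 8)


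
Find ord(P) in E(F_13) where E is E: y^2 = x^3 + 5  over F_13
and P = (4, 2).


Compute successive multiples of P until we hit O:
  1P = (4, 2)
  2P = (6, 0)
  3P = (4, 11)
  4P = O

ord(P) = 4


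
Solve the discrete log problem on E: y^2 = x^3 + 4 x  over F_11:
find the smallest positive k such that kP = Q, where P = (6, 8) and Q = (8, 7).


Enumerate multiples of P until we hit Q = (8, 7):
  1P = (6, 8)
  2P = (4, 6)
  3P = (2, 7)
  4P = (1, 7)
  5P = (8, 7)
Match found at i = 5.

k = 5


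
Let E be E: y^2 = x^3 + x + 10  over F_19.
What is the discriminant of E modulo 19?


4 a^3 + 27 b^2 = 4*1^3 + 27*10^2 = 4 + 2700 = 2704
Delta = -16 * (2704) = -43264
Delta mod 19 = 18

Delta = 18 (mod 19)


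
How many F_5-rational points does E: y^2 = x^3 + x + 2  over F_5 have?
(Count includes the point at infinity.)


For each x in F_5, count y with y^2 = x^3 + 1 x + 2 mod 5:
  x = 1: RHS = 4, y in [2, 3]  -> 2 point(s)
  x = 4: RHS = 0, y in [0]  -> 1 point(s)
Affine points: 3. Add the point at infinity: total = 4.

#E(F_5) = 4


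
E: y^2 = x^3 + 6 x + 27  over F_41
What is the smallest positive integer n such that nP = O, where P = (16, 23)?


Compute successive multiples of P until we hit O:
  1P = (16, 23)
  2P = (10, 12)
  3P = (40, 15)
  4P = (17, 32)
  5P = (7, 17)
  6P = (23, 27)
  7P = (4, 19)
  8P = (12, 33)
  ... (continuing to 42P)
  42P = O

ord(P) = 42


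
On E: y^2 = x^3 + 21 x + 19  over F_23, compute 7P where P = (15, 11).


k = 7 = 111_2 (binary, LSB first: 111)
Double-and-add from P = (15, 11):
  bit 0 = 1: acc = O + (15, 11) = (15, 11)
  bit 1 = 1: acc = (15, 11) + (6, 4) = (8, 20)
  bit 2 = 1: acc = (8, 20) + (4, 11) = (6, 19)

7P = (6, 19)


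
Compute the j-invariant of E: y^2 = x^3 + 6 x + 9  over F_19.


Delta = -16(4 a^3 + 27 b^2) mod 19 = 14
-1728 * (4 a)^3 = -1728 * (4*6)^3 mod 19 = 11
j = 11 * 14^(-1) mod 19 = 13

j = 13 (mod 19)


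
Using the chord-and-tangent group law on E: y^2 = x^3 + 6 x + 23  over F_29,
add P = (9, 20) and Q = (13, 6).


P != Q, so use the chord formula.
s = (y2 - y1) / (x2 - x1) = (15) / (4) mod 29 = 11
x3 = s^2 - x1 - x2 mod 29 = 11^2 - 9 - 13 = 12
y3 = s (x1 - x3) - y1 mod 29 = 11 * (9 - 12) - 20 = 5

P + Q = (12, 5)


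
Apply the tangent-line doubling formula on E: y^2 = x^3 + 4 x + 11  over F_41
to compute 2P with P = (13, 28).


Doubling: s = (3 x1^2 + a) / (2 y1)
s = (3*13^2 + 4) / (2*28) mod 41 = 4
x3 = s^2 - 2 x1 mod 41 = 4^2 - 2*13 = 31
y3 = s (x1 - x3) - y1 mod 41 = 4 * (13 - 31) - 28 = 23

2P = (31, 23)


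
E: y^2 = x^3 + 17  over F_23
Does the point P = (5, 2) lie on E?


Check whether y^2 = x^3 + 0 x + 17 (mod 23) for (x, y) = (5, 2).
LHS: y^2 = 2^2 mod 23 = 4
RHS: x^3 + 0 x + 17 = 5^3 + 0*5 + 17 mod 23 = 4
LHS = RHS

Yes, on the curve


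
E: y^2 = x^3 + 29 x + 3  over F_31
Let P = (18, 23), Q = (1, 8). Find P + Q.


P != Q, so use the chord formula.
s = (y2 - y1) / (x2 - x1) = (16) / (14) mod 31 = 10
x3 = s^2 - x1 - x2 mod 31 = 10^2 - 18 - 1 = 19
y3 = s (x1 - x3) - y1 mod 31 = 10 * (18 - 19) - 23 = 29

P + Q = (19, 29)


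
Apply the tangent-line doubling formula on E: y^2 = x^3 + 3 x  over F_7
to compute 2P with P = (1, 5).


Doubling: s = (3 x1^2 + a) / (2 y1)
s = (3*1^2 + 3) / (2*5) mod 7 = 2
x3 = s^2 - 2 x1 mod 7 = 2^2 - 2*1 = 2
y3 = s (x1 - x3) - y1 mod 7 = 2 * (1 - 2) - 5 = 0

2P = (2, 0)


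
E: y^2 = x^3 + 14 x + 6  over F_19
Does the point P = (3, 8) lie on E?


Check whether y^2 = x^3 + 14 x + 6 (mod 19) for (x, y) = (3, 8).
LHS: y^2 = 8^2 mod 19 = 7
RHS: x^3 + 14 x + 6 = 3^3 + 14*3 + 6 mod 19 = 18
LHS != RHS

No, not on the curve


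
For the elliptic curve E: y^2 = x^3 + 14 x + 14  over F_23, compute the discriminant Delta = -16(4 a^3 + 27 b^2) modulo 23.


4 a^3 + 27 b^2 = 4*14^3 + 27*14^2 = 10976 + 5292 = 16268
Delta = -16 * (16268) = -260288
Delta mod 23 = 3

Delta = 3 (mod 23)


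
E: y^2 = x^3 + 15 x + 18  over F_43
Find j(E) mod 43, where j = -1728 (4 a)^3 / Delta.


Delta = -16(4 a^3 + 27 b^2) mod 43 = 29
-1728 * (4 a)^3 = -1728 * (4*15)^3 mod 43 = 41
j = 41 * 29^(-1) mod 43 = 37

j = 37 (mod 43)


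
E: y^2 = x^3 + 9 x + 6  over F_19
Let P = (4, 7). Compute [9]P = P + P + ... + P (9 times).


k = 9 = 1001_2 (binary, LSB first: 1001)
Double-and-add from P = (4, 7):
  bit 0 = 1: acc = O + (4, 7) = (4, 7)
  bit 1 = 0: acc unchanged = (4, 7)
  bit 2 = 0: acc unchanged = (4, 7)
  bit 3 = 1: acc = (4, 7) + (15, 1) = (16, 3)

9P = (16, 3)


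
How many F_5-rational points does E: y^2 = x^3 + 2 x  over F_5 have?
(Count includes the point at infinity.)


For each x in F_5, count y with y^2 = x^3 + 2 x + 0 mod 5:
  x = 0: RHS = 0, y in [0]  -> 1 point(s)
Affine points: 1. Add the point at infinity: total = 2.

#E(F_5) = 2


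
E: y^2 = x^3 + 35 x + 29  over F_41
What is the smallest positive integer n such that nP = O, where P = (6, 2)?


Compute successive multiples of P until we hit O:
  1P = (6, 2)
  2P = (13, 4)
  3P = (2, 5)
  4P = (31, 27)
  5P = (5, 40)
  6P = (39, 22)
  7P = (33, 4)
  8P = (38, 26)
  ... (continuing to 43P)
  43P = O

ord(P) = 43


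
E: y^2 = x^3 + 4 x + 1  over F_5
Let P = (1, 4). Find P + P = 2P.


Doubling: s = (3 x1^2 + a) / (2 y1)
s = (3*1^2 + 4) / (2*4) mod 5 = 4
x3 = s^2 - 2 x1 mod 5 = 4^2 - 2*1 = 4
y3 = s (x1 - x3) - y1 mod 5 = 4 * (1 - 4) - 4 = 4

2P = (4, 4)


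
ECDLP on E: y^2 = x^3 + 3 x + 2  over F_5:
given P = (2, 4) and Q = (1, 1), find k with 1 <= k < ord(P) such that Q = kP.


Enumerate multiples of P until we hit Q = (1, 1):
  1P = (2, 4)
  2P = (1, 1)
Match found at i = 2.

k = 2


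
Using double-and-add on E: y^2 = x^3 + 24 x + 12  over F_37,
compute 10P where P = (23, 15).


k = 10 = 1010_2 (binary, LSB first: 0101)
Double-and-add from P = (23, 15):
  bit 0 = 0: acc unchanged = O
  bit 1 = 1: acc = O + (12, 17) = (12, 17)
  bit 2 = 0: acc unchanged = (12, 17)
  bit 3 = 1: acc = (12, 17) + (0, 30) = (29, 23)

10P = (29, 23)


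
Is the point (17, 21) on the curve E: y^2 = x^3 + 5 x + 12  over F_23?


Check whether y^2 = x^3 + 5 x + 12 (mod 23) for (x, y) = (17, 21).
LHS: y^2 = 21^2 mod 23 = 4
RHS: x^3 + 5 x + 12 = 17^3 + 5*17 + 12 mod 23 = 19
LHS != RHS

No, not on the curve


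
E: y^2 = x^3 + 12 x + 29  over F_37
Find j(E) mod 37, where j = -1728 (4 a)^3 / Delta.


Delta = -16(4 a^3 + 27 b^2) mod 37 = 29
-1728 * (4 a)^3 = -1728 * (4*12)^3 mod 37 = 26
j = 26 * 29^(-1) mod 37 = 6

j = 6 (mod 37)


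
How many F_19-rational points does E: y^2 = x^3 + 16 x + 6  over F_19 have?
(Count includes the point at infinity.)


For each x in F_19, count y with y^2 = x^3 + 16 x + 6 mod 19:
  x = 0: RHS = 6, y in [5, 14]  -> 2 point(s)
  x = 1: RHS = 4, y in [2, 17]  -> 2 point(s)
  x = 3: RHS = 5, y in [9, 10]  -> 2 point(s)
  x = 4: RHS = 1, y in [1, 18]  -> 2 point(s)
  x = 7: RHS = 5, y in [9, 10]  -> 2 point(s)
  x = 8: RHS = 0, y in [0]  -> 1 point(s)
  x = 9: RHS = 5, y in [9, 10]  -> 2 point(s)
  x = 10: RHS = 7, y in [8, 11]  -> 2 point(s)
  x = 12: RHS = 7, y in [8, 11]  -> 2 point(s)
  x = 13: RHS = 17, y in [6, 13]  -> 2 point(s)
  x = 15: RHS = 11, y in [7, 12]  -> 2 point(s)
  x = 16: RHS = 7, y in [8, 11]  -> 2 point(s)
  x = 17: RHS = 4, y in [2, 17]  -> 2 point(s)
Affine points: 25. Add the point at infinity: total = 26.

#E(F_19) = 26


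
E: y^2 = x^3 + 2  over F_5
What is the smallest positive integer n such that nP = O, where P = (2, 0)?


Compute successive multiples of P until we hit O:
  1P = (2, 0)
  2P = O

ord(P) = 2


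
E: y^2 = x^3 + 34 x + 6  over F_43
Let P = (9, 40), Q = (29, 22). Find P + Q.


P != Q, so use the chord formula.
s = (y2 - y1) / (x2 - x1) = (25) / (20) mod 43 = 12
x3 = s^2 - x1 - x2 mod 43 = 12^2 - 9 - 29 = 20
y3 = s (x1 - x3) - y1 mod 43 = 12 * (9 - 20) - 40 = 0

P + Q = (20, 0)


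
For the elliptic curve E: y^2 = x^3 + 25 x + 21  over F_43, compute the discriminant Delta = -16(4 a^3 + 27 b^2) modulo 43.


4 a^3 + 27 b^2 = 4*25^3 + 27*21^2 = 62500 + 11907 = 74407
Delta = -16 * (74407) = -1190512
Delta mod 43 = 29

Delta = 29 (mod 43)


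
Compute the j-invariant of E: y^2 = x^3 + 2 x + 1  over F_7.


Delta = -16(4 a^3 + 27 b^2) mod 7 = 1
-1728 * (4 a)^3 = -1728 * (4*2)^3 mod 7 = 1
j = 1 * 1^(-1) mod 7 = 1

j = 1 (mod 7)


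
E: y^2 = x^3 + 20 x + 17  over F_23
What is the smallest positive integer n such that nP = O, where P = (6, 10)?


Compute successive multiples of P until we hit O:
  1P = (6, 10)
  2P = (17, 7)
  3P = (13, 17)
  4P = (5, 14)
  5P = (5, 9)
  6P = (13, 6)
  7P = (17, 16)
  8P = (6, 13)
  ... (continuing to 9P)
  9P = O

ord(P) = 9


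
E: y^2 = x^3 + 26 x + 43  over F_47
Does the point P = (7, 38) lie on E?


Check whether y^2 = x^3 + 26 x + 43 (mod 47) for (x, y) = (7, 38).
LHS: y^2 = 38^2 mod 47 = 34
RHS: x^3 + 26 x + 43 = 7^3 + 26*7 + 43 mod 47 = 4
LHS != RHS

No, not on the curve


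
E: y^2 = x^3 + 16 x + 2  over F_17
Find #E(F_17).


For each x in F_17, count y with y^2 = x^3 + 16 x + 2 mod 17:
  x = 0: RHS = 2, y in [6, 11]  -> 2 point(s)
  x = 1: RHS = 2, y in [6, 11]  -> 2 point(s)
  x = 2: RHS = 8, y in [5, 12]  -> 2 point(s)
  x = 3: RHS = 9, y in [3, 14]  -> 2 point(s)
  x = 6: RHS = 8, y in [5, 12]  -> 2 point(s)
  x = 7: RHS = 15, y in [7, 10]  -> 2 point(s)
  x = 8: RHS = 13, y in [8, 9]  -> 2 point(s)
  x = 9: RHS = 8, y in [5, 12]  -> 2 point(s)
  x = 11: RHS = 13, y in [8, 9]  -> 2 point(s)
  x = 12: RHS = 1, y in [1, 16]  -> 2 point(s)
  x = 15: RHS = 13, y in [8, 9]  -> 2 point(s)
  x = 16: RHS = 2, y in [6, 11]  -> 2 point(s)
Affine points: 24. Add the point at infinity: total = 25.

#E(F_17) = 25


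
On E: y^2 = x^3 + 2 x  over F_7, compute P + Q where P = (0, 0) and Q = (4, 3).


P != Q, so use the chord formula.
s = (y2 - y1) / (x2 - x1) = (3) / (4) mod 7 = 6
x3 = s^2 - x1 - x2 mod 7 = 6^2 - 0 - 4 = 4
y3 = s (x1 - x3) - y1 mod 7 = 6 * (0 - 4) - 0 = 4

P + Q = (4, 4)


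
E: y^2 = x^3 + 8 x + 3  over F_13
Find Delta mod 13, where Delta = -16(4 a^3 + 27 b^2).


4 a^3 + 27 b^2 = 4*8^3 + 27*3^2 = 2048 + 243 = 2291
Delta = -16 * (2291) = -36656
Delta mod 13 = 4

Delta = 4 (mod 13)


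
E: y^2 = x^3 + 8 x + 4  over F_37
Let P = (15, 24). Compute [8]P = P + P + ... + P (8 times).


k = 8 = 1000_2 (binary, LSB first: 0001)
Double-and-add from P = (15, 24):
  bit 0 = 0: acc unchanged = O
  bit 1 = 0: acc unchanged = O
  bit 2 = 0: acc unchanged = O
  bit 3 = 1: acc = O + (8, 32) = (8, 32)

8P = (8, 32)


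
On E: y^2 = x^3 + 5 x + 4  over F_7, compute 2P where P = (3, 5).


Doubling: s = (3 x1^2 + a) / (2 y1)
s = (3*3^2 + 5) / (2*5) mod 7 = 6
x3 = s^2 - 2 x1 mod 7 = 6^2 - 2*3 = 2
y3 = s (x1 - x3) - y1 mod 7 = 6 * (3 - 2) - 5 = 1

2P = (2, 1)


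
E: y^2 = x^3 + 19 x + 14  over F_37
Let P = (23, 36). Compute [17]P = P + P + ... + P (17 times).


k = 17 = 10001_2 (binary, LSB first: 10001)
Double-and-add from P = (23, 36):
  bit 0 = 1: acc = O + (23, 36) = (23, 36)
  bit 1 = 0: acc unchanged = (23, 36)
  bit 2 = 0: acc unchanged = (23, 36)
  bit 3 = 0: acc unchanged = (23, 36)
  bit 4 = 1: acc = (23, 36) + (7, 3) = (14, 8)

17P = (14, 8)
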